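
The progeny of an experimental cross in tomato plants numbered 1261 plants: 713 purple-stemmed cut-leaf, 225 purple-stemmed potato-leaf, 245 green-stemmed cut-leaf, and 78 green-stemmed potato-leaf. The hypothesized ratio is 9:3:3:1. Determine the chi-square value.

0.891

Under the 9:3:3:1 hypothesis (Σ ratio = 16, N = 1261):
  purple-stemmed cut-leaf: 1261 × 9/16 = 709.3125
  purple-stemmed potato-leaf: 1261 × 3/16 = 236.4375
  green-stemmed cut-leaf: 1261 × 3/16 = 236.4375
  green-stemmed potato-leaf: 1261 × 1/16 = 78.8125
χ² = Σ (O − E)² / E
  purple-stemmed cut-leaf: (713 − 709.3125)² / 709.3125 = 0.0192
  purple-stemmed potato-leaf: (225 − 236.4375)² / 236.4375 = 0.5533
  green-stemmed cut-leaf: (245 − 236.4375)² / 236.4375 = 0.3101
  green-stemmed potato-leaf: (78 − 78.8125)² / 78.8125 = 0.0084
χ² = 0.0192 + 0.5533 + 0.3101 + 0.0084 = 0.891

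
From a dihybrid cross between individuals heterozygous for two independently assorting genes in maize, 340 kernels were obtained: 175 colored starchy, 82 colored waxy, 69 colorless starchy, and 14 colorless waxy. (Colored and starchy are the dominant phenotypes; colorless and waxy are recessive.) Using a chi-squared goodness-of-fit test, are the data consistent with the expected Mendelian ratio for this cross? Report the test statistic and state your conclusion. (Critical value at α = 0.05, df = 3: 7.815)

9.511; not consistent

A dihybrid F₂ with independent assortment and complete dominance at both loci gives a 9:3:3:1 phenotypic ratio.
Expected counts for N = 340 under a 9:3:3:1 ratio (total parts = 16):
  colored starchy: 340 × 9/16 = 191.25
  colored waxy: 340 × 3/16 = 63.75
  colorless starchy: 340 × 3/16 = 63.75
  colorless waxy: 340 × 1/16 = 21.25
χ² = Σ (O − E)² / E
  colored starchy: (175 − 191.25)² / 191.25 = 1.3807
  colored waxy: (82 − 63.75)² / 63.75 = 5.2245
  colorless starchy: (69 − 63.75)² / 63.75 = 0.4324
  colorless waxy: (14 − 21.25)² / 21.25 = 2.4735
χ² = 1.3807 + 5.2245 + 0.4324 + 2.4735 = 9.5111 ≈ 9.511
Degrees of freedom = 4 − 1 = 3; critical value at α = 0.05 is 7.815.
Since 9.511 > 7.815, we reject the null hypothesis — the data do not fit the 9:3:3:1 ratio.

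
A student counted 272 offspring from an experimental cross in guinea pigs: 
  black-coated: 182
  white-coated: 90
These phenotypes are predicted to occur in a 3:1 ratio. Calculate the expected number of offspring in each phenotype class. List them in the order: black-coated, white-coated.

204, 68

The 3:1 ratio has 4 parts, so with N = 272 the expected counts are:
  black-coated: 272 × 3/4 = 204
  white-coated: 272 × 1/4 = 68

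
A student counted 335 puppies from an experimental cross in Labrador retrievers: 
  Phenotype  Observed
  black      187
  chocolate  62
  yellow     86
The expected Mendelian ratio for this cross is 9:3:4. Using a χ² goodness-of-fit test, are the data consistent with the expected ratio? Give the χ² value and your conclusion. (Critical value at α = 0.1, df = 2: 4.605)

Total ratio parts = 16. Expected numbers out of 335:
  black: 335 × 9/16 = 188.4375
  chocolate: 335 × 3/16 = 62.8125
  yellow: 335 × 4/16 = 83.75
χ² = Σ (O − E)² / E
  black: (187 − 188.4375)² / 188.4375 = 0.0110
  chocolate: (62 − 62.8125)² / 62.8125 = 0.0105
  yellow: (86 − 83.75)² / 83.75 = 0.0604
χ² = 0.0110 + 0.0105 + 0.0604 = 0.0819 ≈ 0.082
Degrees of freedom = 3 − 1 = 2; critical value at α = 0.1 is 4.605.
Since 0.082 < 4.605, we fail to reject the null hypothesis — the data are consistent with the 9:3:4 ratio.

0.082; consistent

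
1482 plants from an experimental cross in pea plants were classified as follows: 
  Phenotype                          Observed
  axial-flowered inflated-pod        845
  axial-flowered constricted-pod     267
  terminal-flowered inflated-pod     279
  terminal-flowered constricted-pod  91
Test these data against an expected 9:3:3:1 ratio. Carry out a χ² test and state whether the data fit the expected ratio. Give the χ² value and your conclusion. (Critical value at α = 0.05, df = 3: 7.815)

Under the 9:3:3:1 hypothesis (Σ ratio = 16, N = 1482):
  axial-flowered inflated-pod: 1482 × 9/16 = 833.625
  axial-flowered constricted-pod: 1482 × 3/16 = 277.875
  terminal-flowered inflated-pod: 1482 × 3/16 = 277.875
  terminal-flowered constricted-pod: 1482 × 1/16 = 92.625
χ² = Σ (O − E)² / E
  axial-flowered inflated-pod: (845 − 833.625)² / 833.625 = 0.1552
  axial-flowered constricted-pod: (267 − 277.875)² / 277.875 = 0.4256
  terminal-flowered inflated-pod: (279 − 277.875)² / 277.875 = 0.0046
  terminal-flowered constricted-pod: (91 − 92.625)² / 92.625 = 0.0285
χ² = 0.1552 + 0.4256 + 0.0046 + 0.0285 = 0.6139 ≈ 0.614
Degrees of freedom = 4 − 1 = 3; critical value at α = 0.05 is 7.815.
Since 0.614 < 7.815, we fail to reject the null hypothesis — the data are consistent with the 9:3:3:1 ratio.

0.614; consistent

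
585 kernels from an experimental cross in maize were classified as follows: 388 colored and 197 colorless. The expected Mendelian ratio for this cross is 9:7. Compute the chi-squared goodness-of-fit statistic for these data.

24.128

Total ratio parts = 16. Expected numbers out of 585:
  colored: 585 × 9/16 = 329.0625
  colorless: 585 × 7/16 = 255.9375
χ² = Σ (O − E)² / E
  colored: (388 − 329.0625)² / 329.0625 = 10.5561
  colorless: (197 − 255.9375)² / 255.9375 = 13.5722
χ² = 10.5561 + 13.5722 = 24.1283 ≈ 24.128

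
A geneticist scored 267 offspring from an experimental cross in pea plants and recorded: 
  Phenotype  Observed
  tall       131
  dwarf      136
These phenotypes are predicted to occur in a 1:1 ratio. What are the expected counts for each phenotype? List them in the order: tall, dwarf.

133.5, 133.5

Under the 1:1 hypothesis (Σ ratio = 2, N = 267):
  tall: 267 × 1/2 = 133.5
  dwarf: 267 × 1/2 = 133.5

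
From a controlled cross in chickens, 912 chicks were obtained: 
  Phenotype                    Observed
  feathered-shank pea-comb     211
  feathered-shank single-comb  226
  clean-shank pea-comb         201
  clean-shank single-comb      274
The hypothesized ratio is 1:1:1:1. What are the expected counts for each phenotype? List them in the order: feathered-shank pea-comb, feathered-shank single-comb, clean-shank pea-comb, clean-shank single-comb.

Expected counts for N = 912 under a 1:1:1:1 ratio (total parts = 4):
  feathered-shank pea-comb: 912 × 1/4 = 228
  feathered-shank single-comb: 912 × 1/4 = 228
  clean-shank pea-comb: 912 × 1/4 = 228
  clean-shank single-comb: 912 × 1/4 = 228

228, 228, 228, 228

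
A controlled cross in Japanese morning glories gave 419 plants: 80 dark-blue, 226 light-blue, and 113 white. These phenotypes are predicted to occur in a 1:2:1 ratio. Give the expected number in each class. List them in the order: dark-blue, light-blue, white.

104.75, 209.5, 104.75

Expected counts for N = 419 under a 1:2:1 ratio (total parts = 4):
  dark-blue: 419 × 1/4 = 104.75
  light-blue: 419 × 2/4 = 209.5
  white: 419 × 1/4 = 104.75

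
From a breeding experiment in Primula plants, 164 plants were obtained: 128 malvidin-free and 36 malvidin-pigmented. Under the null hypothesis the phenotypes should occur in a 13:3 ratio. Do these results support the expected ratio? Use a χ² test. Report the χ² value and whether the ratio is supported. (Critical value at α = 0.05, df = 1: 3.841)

1.103; consistent

Under the 13:3 hypothesis (Σ ratio = 16, N = 164):
  malvidin-free: 164 × 13/16 = 133.25
  malvidin-pigmented: 164 × 3/16 = 30.75
χ² = Σ (O − E)² / E
  malvidin-free: (128 − 133.25)² / 133.25 = 0.2068
  malvidin-pigmented: (36 − 30.75)² / 30.75 = 0.8963
χ² = 0.2068 + 0.8963 = 1.1031 ≈ 1.103
Degrees of freedom = 2 − 1 = 1; critical value at α = 0.05 is 3.841.
Since 1.103 < 3.841, we fail to reject the null hypothesis — the data are consistent with the 13:3 ratio.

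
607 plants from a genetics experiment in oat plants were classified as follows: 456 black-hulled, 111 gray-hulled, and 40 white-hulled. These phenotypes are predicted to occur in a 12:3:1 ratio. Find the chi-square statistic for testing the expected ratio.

Expected counts for N = 607 under a 12:3:1 ratio (total parts = 16):
  black-hulled: 607 × 12/16 = 455.25
  gray-hulled: 607 × 3/16 = 113.8125
  white-hulled: 607 × 1/16 = 37.9375
χ² = Σ (O − E)² / E
  black-hulled: (456 − 455.25)² / 455.25 = 0.0012
  gray-hulled: (111 − 113.8125)² / 113.8125 = 0.0695
  white-hulled: (40 − 37.9375)² / 37.9375 = 0.1121
χ² = 0.0012 + 0.0695 + 0.1121 = 0.1828 ≈ 0.183

0.183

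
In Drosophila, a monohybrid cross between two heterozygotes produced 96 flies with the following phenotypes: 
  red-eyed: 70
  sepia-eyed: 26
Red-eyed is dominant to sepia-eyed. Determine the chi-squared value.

0.222

For a monohybrid cross between heterozygotes with complete dominance, the expected phenotypic ratio is 3:1.
Under the 3:1 hypothesis (Σ ratio = 4, N = 96):
  red-eyed: 96 × 3/4 = 72
  sepia-eyed: 96 × 1/4 = 24
χ² = Σ (O − E)² / E
  red-eyed: (70 − 72)² / 72 = 0.0556
  sepia-eyed: (26 − 24)² / 24 = 0.1667
χ² = 0.0556 + 0.1667 = 0.2223 ≈ 0.222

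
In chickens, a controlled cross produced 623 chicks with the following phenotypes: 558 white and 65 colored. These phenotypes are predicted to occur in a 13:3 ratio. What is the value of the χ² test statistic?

28.285

The 13:3 ratio has 16 parts, so with N = 623 the expected counts are:
  white: 623 × 13/16 = 506.1875
  colored: 623 × 3/16 = 116.8125
χ² = Σ (O − E)² / E
  white: (558 − 506.1875)² / 506.1875 = 5.3034
  colored: (65 − 116.8125)² / 116.8125 = 22.9816
χ² = 5.3034 + 22.9816 = 28.285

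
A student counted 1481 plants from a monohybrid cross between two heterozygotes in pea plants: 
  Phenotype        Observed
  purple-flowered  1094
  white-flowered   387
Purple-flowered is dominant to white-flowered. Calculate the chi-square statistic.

For a monohybrid cross between heterozygotes with complete dominance, the expected phenotypic ratio is 3:1.
Expected counts for N = 1481 under a 3:1 ratio (total parts = 4):
  purple-flowered: 1481 × 3/4 = 1110.75
  white-flowered: 1481 × 1/4 = 370.25
χ² = Σ (O − E)² / E
  purple-flowered: (1094 − 1110.75)² / 1110.75 = 0.2526
  white-flowered: (387 − 370.25)² / 370.25 = 0.7578
χ² = 0.2526 + 0.7578 = 1.0104 ≈ 1.010

1.010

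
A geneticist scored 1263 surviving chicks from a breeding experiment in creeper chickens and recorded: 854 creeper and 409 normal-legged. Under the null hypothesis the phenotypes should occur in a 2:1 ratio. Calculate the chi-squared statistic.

Under the 2:1 hypothesis (Σ ratio = 3, N = 1263):
  creeper: 1263 × 2/3 = 842
  normal-legged: 1263 × 1/3 = 421
χ² = Σ (O − E)² / E
  creeper: (854 − 842)² / 842 = 0.1710
  normal-legged: (409 − 421)² / 421 = 0.3420
χ² = 0.1710 + 0.3420 = 0.513

0.513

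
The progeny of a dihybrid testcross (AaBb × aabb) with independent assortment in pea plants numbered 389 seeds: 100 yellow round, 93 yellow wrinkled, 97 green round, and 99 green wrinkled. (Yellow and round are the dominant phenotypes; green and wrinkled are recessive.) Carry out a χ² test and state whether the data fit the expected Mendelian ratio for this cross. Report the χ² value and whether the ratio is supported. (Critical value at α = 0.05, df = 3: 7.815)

A dihybrid testcross with independent assortment gives a 1:1:1:1 ratio.
The 1:1:1:1 ratio has 4 parts, so with N = 389 the expected counts are:
  yellow round: 389 × 1/4 = 97.25
  yellow wrinkled: 389 × 1/4 = 97.25
  green round: 389 × 1/4 = 97.25
  green wrinkled: 389 × 1/4 = 97.25
χ² = Σ (O − E)² / E
  yellow round: (100 − 97.25)² / 97.25 = 0.0778
  yellow wrinkled: (93 − 97.25)² / 97.25 = 0.1857
  green round: (97 − 97.25)² / 97.25 = 0.0006
  green wrinkled: (99 − 97.25)² / 97.25 = 0.0315
χ² = 0.0778 + 0.1857 + 0.0006 + 0.0315 = 0.2956 ≈ 0.296
Degrees of freedom = 4 − 1 = 3; critical value at α = 0.05 is 7.815.
Since 0.296 < 7.815, we fail to reject the null hypothesis — the data are consistent with the 1:1:1:1 ratio.

0.296; consistent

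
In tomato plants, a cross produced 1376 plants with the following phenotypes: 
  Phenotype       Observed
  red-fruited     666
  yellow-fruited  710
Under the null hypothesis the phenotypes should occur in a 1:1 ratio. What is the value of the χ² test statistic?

1.407

Under the 1:1 hypothesis (Σ ratio = 2, N = 1376):
  red-fruited: 1376 × 1/2 = 688
  yellow-fruited: 1376 × 1/2 = 688
χ² = Σ (O − E)² / E
  red-fruited: (666 − 688)² / 688 = 0.7035
  yellow-fruited: (710 − 688)² / 688 = 0.7035
χ² = 0.7035 + 0.7035 = 1.407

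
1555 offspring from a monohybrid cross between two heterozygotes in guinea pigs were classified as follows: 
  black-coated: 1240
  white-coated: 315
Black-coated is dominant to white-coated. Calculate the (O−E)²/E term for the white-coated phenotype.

13.991

For a monohybrid cross between heterozygotes with complete dominance, the expected phenotypic ratio is 3:1.
Expected counts for N = 1555 under a 3:1 ratio (total parts = 4):
  black-coated: 1555 × 3/4 = 1166.25
  white-coated: 1555 × 1/4 = 388.75
Contribution of white-coated: (315 − 388.75)² / 388.75 = 13.9912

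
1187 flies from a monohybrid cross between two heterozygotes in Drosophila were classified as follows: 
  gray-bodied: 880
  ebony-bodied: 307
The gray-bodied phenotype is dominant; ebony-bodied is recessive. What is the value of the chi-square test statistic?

0.472

For a monohybrid cross between heterozygotes with complete dominance, the expected phenotypic ratio is 3:1.
Total ratio parts = 4. Expected numbers out of 1187:
  gray-bodied: 1187 × 3/4 = 890.25
  ebony-bodied: 1187 × 1/4 = 296.75
χ² = Σ (O − E)² / E
  gray-bodied: (880 − 890.25)² / 890.25 = 0.1180
  ebony-bodied: (307 − 296.75)² / 296.75 = 0.3540
χ² = 0.1180 + 0.3540 = 0.472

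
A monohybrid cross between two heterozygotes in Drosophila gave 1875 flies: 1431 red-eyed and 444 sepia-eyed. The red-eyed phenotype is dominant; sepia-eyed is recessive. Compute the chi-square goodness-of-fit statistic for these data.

1.742

For a monohybrid cross between heterozygotes with complete dominance, the expected phenotypic ratio is 3:1.
Total ratio parts = 4. Expected numbers out of 1875:
  red-eyed: 1875 × 3/4 = 1406.25
  sepia-eyed: 1875 × 1/4 = 468.75
χ² = Σ (O − E)² / E
  red-eyed: (1431 − 1406.25)² / 1406.25 = 0.4356
  sepia-eyed: (444 − 468.75)² / 468.75 = 1.3068
χ² = 0.4356 + 1.3068 = 1.7424 ≈ 1.742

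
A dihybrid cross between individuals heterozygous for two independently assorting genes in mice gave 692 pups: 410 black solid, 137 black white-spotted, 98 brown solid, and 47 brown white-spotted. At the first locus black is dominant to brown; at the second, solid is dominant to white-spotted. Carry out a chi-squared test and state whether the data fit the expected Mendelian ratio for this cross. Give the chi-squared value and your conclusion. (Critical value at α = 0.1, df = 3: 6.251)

9.606; not consistent

A dihybrid F₂ with independent assortment and complete dominance at both loci gives a 9:3:3:1 phenotypic ratio.
The 9:3:3:1 ratio has 16 parts, so with N = 692 the expected counts are:
  black solid: 692 × 9/16 = 389.25
  black white-spotted: 692 × 3/16 = 129.75
  brown solid: 692 × 3/16 = 129.75
  brown white-spotted: 692 × 1/16 = 43.25
χ² = Σ (O − E)² / E
  black solid: (410 − 389.25)² / 389.25 = 1.1061
  black white-spotted: (137 − 129.75)² / 129.75 = 0.4051
  brown solid: (98 − 129.75)² / 129.75 = 7.7693
  brown white-spotted: (47 − 43.25)² / 43.25 = 0.3251
χ² = 1.1061 + 0.4051 + 7.7693 + 0.3251 = 9.6056 ≈ 9.606
Degrees of freedom = 4 − 1 = 3; critical value at α = 0.1 is 6.251.
Since 9.606 > 6.251, we reject the null hypothesis — the data do not fit the 9:3:3:1 ratio.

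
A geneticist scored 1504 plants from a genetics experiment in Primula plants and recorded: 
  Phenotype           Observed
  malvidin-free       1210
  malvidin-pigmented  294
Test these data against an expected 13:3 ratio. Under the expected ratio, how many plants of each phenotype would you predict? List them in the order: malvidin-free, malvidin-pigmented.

Expected counts for N = 1504 under a 13:3 ratio (total parts = 16):
  malvidin-free: 1504 × 13/16 = 1222
  malvidin-pigmented: 1504 × 3/16 = 282

1222, 282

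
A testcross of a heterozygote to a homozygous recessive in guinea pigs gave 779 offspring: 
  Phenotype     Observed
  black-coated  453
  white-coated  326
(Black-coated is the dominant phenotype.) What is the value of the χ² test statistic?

20.705

A testcross of a heterozygote (Aa × aa) gives a 1:1 phenotypic ratio.
Expected counts for N = 779 under a 1:1 ratio (total parts = 2):
  black-coated: 779 × 1/2 = 389.5
  white-coated: 779 × 1/2 = 389.5
χ² = Σ (O − E)² / E
  black-coated: (453 − 389.5)² / 389.5 = 10.3524
  white-coated: (326 − 389.5)² / 389.5 = 10.3524
χ² = 10.3524 + 10.3524 = 20.7048 ≈ 20.705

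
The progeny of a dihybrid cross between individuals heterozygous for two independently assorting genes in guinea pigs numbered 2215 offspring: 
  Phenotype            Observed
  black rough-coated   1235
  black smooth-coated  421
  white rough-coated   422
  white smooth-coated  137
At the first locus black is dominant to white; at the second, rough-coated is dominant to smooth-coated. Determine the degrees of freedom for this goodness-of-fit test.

3

A dihybrid F₂ with independent assortment and complete dominance at both loci gives a 9:3:3:1 phenotypic ratio.
A goodness-of-fit test with 4 phenotype classes has df = 4 − 1 = 3.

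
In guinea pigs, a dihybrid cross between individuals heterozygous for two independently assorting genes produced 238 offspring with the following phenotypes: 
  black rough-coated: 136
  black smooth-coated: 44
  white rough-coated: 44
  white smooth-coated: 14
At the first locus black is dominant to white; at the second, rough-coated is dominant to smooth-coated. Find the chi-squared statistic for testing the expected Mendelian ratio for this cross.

A dihybrid F₂ with independent assortment and complete dominance at both loci gives a 9:3:3:1 phenotypic ratio.
Under the 9:3:3:1 hypothesis (Σ ratio = 16, N = 238):
  black rough-coated: 238 × 9/16 = 133.875
  black smooth-coated: 238 × 3/16 = 44.625
  white rough-coated: 238 × 3/16 = 44.625
  white smooth-coated: 238 × 1/16 = 14.875
χ² = Σ (O − E)² / E
  black rough-coated: (136 − 133.875)² / 133.875 = 0.0337
  black smooth-coated: (44 − 44.625)² / 44.625 = 0.0088
  white rough-coated: (44 − 44.625)² / 44.625 = 0.0088
  white smooth-coated: (14 − 14.875)² / 14.875 = 0.0515
χ² = 0.0337 + 0.0088 + 0.0088 + 0.0515 = 0.1028 ≈ 0.103

0.103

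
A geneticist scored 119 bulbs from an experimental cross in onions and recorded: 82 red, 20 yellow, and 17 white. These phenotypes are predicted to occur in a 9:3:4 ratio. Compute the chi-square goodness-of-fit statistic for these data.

Under the 9:3:4 hypothesis (Σ ratio = 16, N = 119):
  red: 119 × 9/16 = 66.9375
  yellow: 119 × 3/16 = 22.3125
  white: 119 × 4/16 = 29.75
χ² = Σ (O − E)² / E
  red: (82 − 66.9375)² / 66.9375 = 3.3894
  yellow: (20 − 22.3125)² / 22.3125 = 0.2397
  white: (17 − 29.75)² / 29.75 = 5.4643
χ² = 3.3894 + 0.2397 + 5.4643 = 9.0934 ≈ 9.093

9.093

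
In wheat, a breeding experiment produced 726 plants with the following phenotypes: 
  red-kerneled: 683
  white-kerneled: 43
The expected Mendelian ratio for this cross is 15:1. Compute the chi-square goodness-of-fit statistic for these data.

0.133

Under the 15:1 hypothesis (Σ ratio = 16, N = 726):
  red-kerneled: 726 × 15/16 = 680.625
  white-kerneled: 726 × 1/16 = 45.375
χ² = Σ (O − E)² / E
  red-kerneled: (683 − 680.625)² / 680.625 = 0.0083
  white-kerneled: (43 − 45.375)² / 45.375 = 0.1243
χ² = 0.0083 + 0.1243 = 0.1326 ≈ 0.133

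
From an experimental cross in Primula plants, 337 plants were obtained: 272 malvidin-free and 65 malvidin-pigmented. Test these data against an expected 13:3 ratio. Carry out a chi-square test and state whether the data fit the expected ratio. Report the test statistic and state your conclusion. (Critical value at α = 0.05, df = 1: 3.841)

0.064; consistent

Expected counts for N = 337 under a 13:3 ratio (total parts = 16):
  malvidin-free: 337 × 13/16 = 273.8125
  malvidin-pigmented: 337 × 3/16 = 63.1875
χ² = Σ (O − E)² / E
  malvidin-free: (272 − 273.8125)² / 273.8125 = 0.0120
  malvidin-pigmented: (65 − 63.1875)² / 63.1875 = 0.0520
χ² = 0.0120 + 0.0520 = 0.064
Degrees of freedom = 2 − 1 = 1; critical value at α = 0.05 is 3.841.
Since 0.064 < 3.841, we fail to reject the null hypothesis — the data are consistent with the 13:3 ratio.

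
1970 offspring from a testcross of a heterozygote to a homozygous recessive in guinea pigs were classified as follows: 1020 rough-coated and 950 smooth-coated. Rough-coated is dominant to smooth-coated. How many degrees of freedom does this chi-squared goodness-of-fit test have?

1

A testcross of a heterozygote (Aa × aa) gives a 1:1 phenotypic ratio.
A goodness-of-fit test with 2 phenotype classes has df = 2 − 1 = 1.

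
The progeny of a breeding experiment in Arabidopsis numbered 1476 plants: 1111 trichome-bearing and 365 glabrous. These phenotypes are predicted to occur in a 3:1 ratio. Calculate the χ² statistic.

0.058

Expected counts for N = 1476 under a 3:1 ratio (total parts = 4):
  trichome-bearing: 1476 × 3/4 = 1107
  glabrous: 1476 × 1/4 = 369
χ² = Σ (O − E)² / E
  trichome-bearing: (1111 − 1107)² / 1107 = 0.0145
  glabrous: (365 − 369)² / 369 = 0.0434
χ² = 0.0145 + 0.0434 = 0.0579 ≈ 0.058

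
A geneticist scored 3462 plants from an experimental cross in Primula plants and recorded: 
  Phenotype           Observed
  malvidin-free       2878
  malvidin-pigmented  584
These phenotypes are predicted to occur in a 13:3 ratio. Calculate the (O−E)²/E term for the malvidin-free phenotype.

Under the 13:3 hypothesis (Σ ratio = 16, N = 3462):
  malvidin-free: 3462 × 13/16 = 2812.875
  malvidin-pigmented: 3462 × 3/16 = 649.125
Contribution of malvidin-free: (2878 − 2812.875)² / 2812.875 = 1.5078

1.508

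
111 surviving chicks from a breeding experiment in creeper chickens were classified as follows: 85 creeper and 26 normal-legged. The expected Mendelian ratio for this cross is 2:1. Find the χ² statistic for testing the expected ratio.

4.905

Under the 2:1 hypothesis (Σ ratio = 3, N = 111):
  creeper: 111 × 2/3 = 74
  normal-legged: 111 × 1/3 = 37
χ² = Σ (O − E)² / E
  creeper: (85 − 74)² / 74 = 1.6351
  normal-legged: (26 − 37)² / 37 = 3.2703
χ² = 1.6351 + 3.2703 = 4.9054 ≈ 4.905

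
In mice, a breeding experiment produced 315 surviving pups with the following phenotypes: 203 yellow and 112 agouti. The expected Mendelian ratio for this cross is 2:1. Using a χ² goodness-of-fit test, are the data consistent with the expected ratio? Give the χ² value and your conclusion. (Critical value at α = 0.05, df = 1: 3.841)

0.700; consistent

Total ratio parts = 3. Expected numbers out of 315:
  yellow: 315 × 2/3 = 210
  agouti: 315 × 1/3 = 105
χ² = Σ (O − E)² / E
  yellow: (203 − 210)² / 210 = 0.2333
  agouti: (112 − 105)² / 105 = 0.4667
χ² = 0.2333 + 0.4667 = 0.700
Degrees of freedom = 2 − 1 = 1; critical value at α = 0.05 is 3.841.
Since 0.700 < 3.841, we fail to reject the null hypothesis — the data are consistent with the 2:1 ratio.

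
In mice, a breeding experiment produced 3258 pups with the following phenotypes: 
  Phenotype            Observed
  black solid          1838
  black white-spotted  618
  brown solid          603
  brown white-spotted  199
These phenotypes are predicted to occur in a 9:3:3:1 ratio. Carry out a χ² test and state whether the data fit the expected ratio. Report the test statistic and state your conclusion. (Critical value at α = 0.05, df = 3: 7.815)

Under the 9:3:3:1 hypothesis (Σ ratio = 16, N = 3258):
  black solid: 3258 × 9/16 = 1832.625
  black white-spotted: 3258 × 3/16 = 610.875
  brown solid: 3258 × 3/16 = 610.875
  brown white-spotted: 3258 × 1/16 = 203.625
χ² = Σ (O − E)² / E
  black solid: (1838 − 1832.625)² / 1832.625 = 0.0158
  black white-spotted: (618 − 610.875)² / 610.875 = 0.0831
  brown solid: (603 − 610.875)² / 610.875 = 0.1015
  brown white-spotted: (199 − 203.625)² / 203.625 = 0.1050
χ² = 0.0158 + 0.0831 + 0.1015 + 0.1050 = 0.3054 ≈ 0.305
Degrees of freedom = 4 − 1 = 3; critical value at α = 0.05 is 7.815.
Since 0.305 < 7.815, we fail to reject the null hypothesis — the data are consistent with the 9:3:3:1 ratio.

0.305; consistent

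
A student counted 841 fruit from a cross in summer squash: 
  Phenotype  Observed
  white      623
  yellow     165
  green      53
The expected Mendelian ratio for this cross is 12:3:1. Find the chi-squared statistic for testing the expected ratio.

Expected counts for N = 841 under a 12:3:1 ratio (total parts = 16):
  white: 841 × 12/16 = 630.75
  yellow: 841 × 3/16 = 157.6875
  green: 841 × 1/16 = 52.5625
χ² = Σ (O − E)² / E
  white: (623 − 630.75)² / 630.75 = 0.0952
  yellow: (165 − 157.6875)² / 157.6875 = 0.3391
  green: (53 − 52.5625)² / 52.5625 = 0.0036
χ² = 0.0952 + 0.3391 + 0.0036 = 0.4379 ≈ 0.438

0.438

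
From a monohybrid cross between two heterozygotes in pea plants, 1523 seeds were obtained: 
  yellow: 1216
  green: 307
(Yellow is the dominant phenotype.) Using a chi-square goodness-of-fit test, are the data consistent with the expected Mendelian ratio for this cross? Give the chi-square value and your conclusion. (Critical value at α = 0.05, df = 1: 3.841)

19.047; not consistent

For a monohybrid cross between heterozygotes with complete dominance, the expected phenotypic ratio is 3:1.
Under the 3:1 hypothesis (Σ ratio = 4, N = 1523):
  yellow: 1523 × 3/4 = 1142.25
  green: 1523 × 1/4 = 380.75
χ² = Σ (O − E)² / E
  yellow: (1216 − 1142.25)² / 1142.25 = 4.7617
  green: (307 − 380.75)² / 380.75 = 14.2851
χ² = 4.7617 + 14.2851 = 19.0468 ≈ 19.047
Degrees of freedom = 2 − 1 = 1; critical value at α = 0.05 is 3.841.
Since 19.047 > 3.841, we reject the null hypothesis — the data do not fit the 3:1 ratio.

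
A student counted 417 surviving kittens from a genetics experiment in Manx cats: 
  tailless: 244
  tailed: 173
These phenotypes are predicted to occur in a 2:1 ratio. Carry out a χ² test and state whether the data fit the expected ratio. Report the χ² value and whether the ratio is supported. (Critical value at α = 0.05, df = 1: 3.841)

12.475; not consistent

Under the 2:1 hypothesis (Σ ratio = 3, N = 417):
  tailless: 417 × 2/3 = 278
  tailed: 417 × 1/3 = 139
χ² = Σ (O − E)² / E
  tailless: (244 − 278)² / 278 = 4.1583
  tailed: (173 − 139)² / 139 = 8.3165
χ² = 4.1583 + 8.3165 = 12.4748 ≈ 12.475
Degrees of freedom = 2 − 1 = 1; critical value at α = 0.05 is 3.841.
Since 12.475 > 3.841, we reject the null hypothesis — the data do not fit the 2:1 ratio.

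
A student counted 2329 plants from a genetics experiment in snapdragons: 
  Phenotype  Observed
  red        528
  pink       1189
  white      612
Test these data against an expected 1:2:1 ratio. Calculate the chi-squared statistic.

7.090

Expected counts for N = 2329 under a 1:2:1 ratio (total parts = 4):
  red: 2329 × 1/4 = 582.25
  pink: 2329 × 2/4 = 1164.5
  white: 2329 × 1/4 = 582.25
χ² = Σ (O − E)² / E
  red: (528 − 582.25)² / 582.25 = 5.0546
  pink: (1189 − 1164.5)² / 1164.5 = 0.5155
  white: (612 − 582.25)² / 582.25 = 1.5201
χ² = 5.0546 + 0.5155 + 1.5201 = 7.0902 ≈ 7.090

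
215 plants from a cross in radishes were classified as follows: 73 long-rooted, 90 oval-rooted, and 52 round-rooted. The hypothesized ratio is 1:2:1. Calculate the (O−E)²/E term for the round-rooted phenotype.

0.057

The 1:2:1 ratio has 4 parts, so with N = 215 the expected counts are:
  long-rooted: 215 × 1/4 = 53.75
  oval-rooted: 215 × 2/4 = 107.5
  round-rooted: 215 × 1/4 = 53.75
Contribution of round-rooted: (52 − 53.75)² / 53.75 = 0.0570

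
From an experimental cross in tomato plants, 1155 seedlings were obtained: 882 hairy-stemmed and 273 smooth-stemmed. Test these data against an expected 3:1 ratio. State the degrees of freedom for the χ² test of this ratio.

1

A goodness-of-fit test with 2 phenotype classes has df = 2 − 1 = 1.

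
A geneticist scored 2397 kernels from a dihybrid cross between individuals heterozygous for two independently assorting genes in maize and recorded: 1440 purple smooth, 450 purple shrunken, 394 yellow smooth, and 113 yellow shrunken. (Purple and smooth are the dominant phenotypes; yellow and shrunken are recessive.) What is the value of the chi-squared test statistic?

A dihybrid F₂ with independent assortment and complete dominance at both loci gives a 9:3:3:1 phenotypic ratio.
Under the 9:3:3:1 hypothesis (Σ ratio = 16, N = 2397):
  purple smooth: 2397 × 9/16 = 1348.3125
  purple shrunken: 2397 × 3/16 = 449.4375
  yellow smooth: 2397 × 3/16 = 449.4375
  yellow shrunken: 2397 × 1/16 = 149.8125
χ² = Σ (O − E)² / E
  purple smooth: (1440 − 1348.3125)² / 1348.3125 = 6.2349
  purple shrunken: (450 − 449.4375)² / 449.4375 = 0.0007
  yellow smooth: (394 − 449.4375)² / 449.4375 = 6.8381
  yellow shrunken: (113 − 149.8125)² / 149.8125 = 9.0457
χ² = 6.2349 + 0.0007 + 6.8381 + 9.0457 = 22.1194 ≈ 22.119

22.119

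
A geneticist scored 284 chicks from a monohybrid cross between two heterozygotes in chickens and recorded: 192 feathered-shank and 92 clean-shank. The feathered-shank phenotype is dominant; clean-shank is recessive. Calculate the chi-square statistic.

For a monohybrid cross between heterozygotes with complete dominance, the expected phenotypic ratio is 3:1.
The 3:1 ratio has 4 parts, so with N = 284 the expected counts are:
  feathered-shank: 284 × 3/4 = 213
  clean-shank: 284 × 1/4 = 71
χ² = Σ (O − E)² / E
  feathered-shank: (192 − 213)² / 213 = 2.0704
  clean-shank: (92 − 71)² / 71 = 6.2113
χ² = 2.0704 + 6.2113 = 8.2817 ≈ 8.282

8.282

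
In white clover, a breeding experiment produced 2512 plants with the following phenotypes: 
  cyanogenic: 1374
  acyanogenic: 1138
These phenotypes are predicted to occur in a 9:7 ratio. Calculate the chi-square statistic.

2.460

Expected counts for N = 2512 under a 9:7 ratio (total parts = 16):
  cyanogenic: 2512 × 9/16 = 1413
  acyanogenic: 2512 × 7/16 = 1099
χ² = Σ (O − E)² / E
  cyanogenic: (1374 − 1413)² / 1413 = 1.0764
  acyanogenic: (1138 − 1099)² / 1099 = 1.3840
χ² = 1.0764 + 1.3840 = 2.4604 ≈ 2.460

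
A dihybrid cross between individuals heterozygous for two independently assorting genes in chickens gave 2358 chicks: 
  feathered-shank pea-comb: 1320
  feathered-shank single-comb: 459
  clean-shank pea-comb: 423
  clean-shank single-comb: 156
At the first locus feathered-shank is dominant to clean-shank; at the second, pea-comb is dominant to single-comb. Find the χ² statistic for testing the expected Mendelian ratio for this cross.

2.007

A dihybrid F₂ with independent assortment and complete dominance at both loci gives a 9:3:3:1 phenotypic ratio.
The 9:3:3:1 ratio has 16 parts, so with N = 2358 the expected counts are:
  feathered-shank pea-comb: 2358 × 9/16 = 1326.375
  feathered-shank single-comb: 2358 × 3/16 = 442.125
  clean-shank pea-comb: 2358 × 3/16 = 442.125
  clean-shank single-comb: 2358 × 1/16 = 147.375
χ² = Σ (O − E)² / E
  feathered-shank pea-comb: (1320 − 1326.375)² / 1326.375 = 0.0306
  feathered-shank single-comb: (459 − 442.125)² / 442.125 = 0.6441
  clean-shank pea-comb: (423 − 442.125)² / 442.125 = 0.8273
  clean-shank single-comb: (156 − 147.375)² / 147.375 = 0.5048
χ² = 0.0306 + 0.6441 + 0.8273 + 0.5048 = 2.0068 ≈ 2.007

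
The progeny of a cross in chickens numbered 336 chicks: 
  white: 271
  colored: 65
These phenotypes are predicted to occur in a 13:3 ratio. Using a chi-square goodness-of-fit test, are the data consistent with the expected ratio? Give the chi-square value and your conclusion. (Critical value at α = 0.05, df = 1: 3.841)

0.078; consistent

Expected counts for N = 336 under a 13:3 ratio (total parts = 16):
  white: 336 × 13/16 = 273
  colored: 336 × 3/16 = 63
χ² = Σ (O − E)² / E
  white: (271 − 273)² / 273 = 0.0147
  colored: (65 − 63)² / 63 = 0.0635
χ² = 0.0147 + 0.0635 = 0.0782 ≈ 0.078
Degrees of freedom = 2 − 1 = 1; critical value at α = 0.05 is 3.841.
Since 0.078 < 3.841, we fail to reject the null hypothesis — the data are consistent with the 13:3 ratio.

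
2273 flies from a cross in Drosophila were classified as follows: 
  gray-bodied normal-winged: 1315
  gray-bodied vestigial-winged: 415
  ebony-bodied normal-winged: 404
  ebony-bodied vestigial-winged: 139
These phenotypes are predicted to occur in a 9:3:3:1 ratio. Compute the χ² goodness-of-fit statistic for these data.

2.553

Under the 9:3:3:1 hypothesis (Σ ratio = 16, N = 2273):
  gray-bodied normal-winged: 2273 × 9/16 = 1278.5625
  gray-bodied vestigial-winged: 2273 × 3/16 = 426.1875
  ebony-bodied normal-winged: 2273 × 3/16 = 426.1875
  ebony-bodied vestigial-winged: 2273 × 1/16 = 142.0625
χ² = Σ (O − E)² / E
  gray-bodied normal-winged: (1315 − 1278.5625)² / 1278.5625 = 1.0384
  gray-bodied vestigial-winged: (415 − 426.1875)² / 426.1875 = 0.2937
  ebony-bodied normal-winged: (404 − 426.1875)² / 426.1875 = 1.1551
  ebony-bodied vestigial-winged: (139 − 142.0625)² / 142.0625 = 0.0660
χ² = 1.0384 + 0.2937 + 1.1551 + 0.0660 = 2.5532 ≈ 2.553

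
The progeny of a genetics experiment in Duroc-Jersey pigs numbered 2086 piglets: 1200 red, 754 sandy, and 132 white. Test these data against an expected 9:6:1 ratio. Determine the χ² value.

Under the 9:6:1 hypothesis (Σ ratio = 16, N = 2086):
  red: 2086 × 9/16 = 1173.375
  sandy: 2086 × 6/16 = 782.25
  white: 2086 × 1/16 = 130.375
χ² = Σ (O − E)² / E
  red: (1200 − 1173.375)² / 1173.375 = 0.6041
  sandy: (754 − 782.25)² / 782.25 = 1.0202
  white: (132 − 130.375)² / 130.375 = 0.0203
χ² = 0.6041 + 1.0202 + 0.0203 = 1.6446 ≈ 1.645

1.645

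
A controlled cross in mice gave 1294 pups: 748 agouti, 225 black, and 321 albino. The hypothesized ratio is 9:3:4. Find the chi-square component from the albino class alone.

0.019

Expected counts for N = 1294 under a 9:3:4 ratio (total parts = 16):
  agouti: 1294 × 9/16 = 727.875
  black: 1294 × 3/16 = 242.625
  albino: 1294 × 4/16 = 323.5
Contribution of albino: (321 − 323.5)² / 323.5 = 0.0193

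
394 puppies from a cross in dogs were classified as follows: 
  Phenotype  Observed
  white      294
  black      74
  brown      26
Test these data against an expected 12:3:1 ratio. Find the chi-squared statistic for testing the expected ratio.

0.085

Total ratio parts = 16. Expected numbers out of 394:
  white: 394 × 12/16 = 295.5
  black: 394 × 3/16 = 73.875
  brown: 394 × 1/16 = 24.625
χ² = Σ (O − E)² / E
  white: (294 − 295.5)² / 295.5 = 0.0076
  black: (74 − 73.875)² / 73.875 = 0.0002
  brown: (26 − 24.625)² / 24.625 = 0.0768
χ² = 0.0076 + 0.0002 + 0.0768 = 0.0846 ≈ 0.085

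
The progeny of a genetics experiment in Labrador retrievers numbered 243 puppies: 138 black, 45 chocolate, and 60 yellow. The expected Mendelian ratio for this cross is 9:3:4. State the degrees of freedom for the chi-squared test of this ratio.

2

A goodness-of-fit test with 3 phenotype classes has df = 3 − 1 = 2.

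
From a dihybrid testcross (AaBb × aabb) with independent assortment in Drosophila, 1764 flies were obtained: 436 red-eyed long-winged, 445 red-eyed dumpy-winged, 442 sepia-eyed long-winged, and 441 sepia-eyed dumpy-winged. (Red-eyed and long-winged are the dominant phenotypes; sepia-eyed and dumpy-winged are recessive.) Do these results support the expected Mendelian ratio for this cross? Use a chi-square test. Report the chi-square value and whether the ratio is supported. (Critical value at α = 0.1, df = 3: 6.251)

0.095; consistent

A dihybrid testcross with independent assortment gives a 1:1:1:1 ratio.
Under the 1:1:1:1 hypothesis (Σ ratio = 4, N = 1764):
  red-eyed long-winged: 1764 × 1/4 = 441
  red-eyed dumpy-winged: 1764 × 1/4 = 441
  sepia-eyed long-winged: 1764 × 1/4 = 441
  sepia-eyed dumpy-winged: 1764 × 1/4 = 441
χ² = Σ (O − E)² / E
  red-eyed long-winged: (436 − 441)² / 441 = 0.0567
  red-eyed dumpy-winged: (445 − 441)² / 441 = 0.0363
  sepia-eyed long-winged: (442 − 441)² / 441 = 0.0023
  sepia-eyed dumpy-winged: (441 − 441)² / 441 = 0.0000
χ² = 0.0567 + 0.0363 + 0.0023 + 0.0000 = 0.0953 ≈ 0.095
Degrees of freedom = 4 − 1 = 3; critical value at α = 0.1 is 6.251.
Since 0.095 < 6.251, we fail to reject the null hypothesis — the data are consistent with the 1:1:1:1 ratio.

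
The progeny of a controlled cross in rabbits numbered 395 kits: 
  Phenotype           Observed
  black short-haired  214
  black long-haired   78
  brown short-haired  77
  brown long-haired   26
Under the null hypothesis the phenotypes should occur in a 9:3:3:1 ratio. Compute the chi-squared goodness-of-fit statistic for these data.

0.697

Expected counts for N = 395 under a 9:3:3:1 ratio (total parts = 16):
  black short-haired: 395 × 9/16 = 222.1875
  black long-haired: 395 × 3/16 = 74.0625
  brown short-haired: 395 × 3/16 = 74.0625
  brown long-haired: 395 × 1/16 = 24.6875
χ² = Σ (O − E)² / E
  black short-haired: (214 − 222.1875)² / 222.1875 = 0.3017
  black long-haired: (78 − 74.0625)² / 74.0625 = 0.2093
  brown short-haired: (77 − 74.0625)² / 74.0625 = 0.1165
  brown long-haired: (26 − 24.6875)² / 24.6875 = 0.0698
χ² = 0.3017 + 0.2093 + 0.1165 + 0.0698 = 0.6973 ≈ 0.697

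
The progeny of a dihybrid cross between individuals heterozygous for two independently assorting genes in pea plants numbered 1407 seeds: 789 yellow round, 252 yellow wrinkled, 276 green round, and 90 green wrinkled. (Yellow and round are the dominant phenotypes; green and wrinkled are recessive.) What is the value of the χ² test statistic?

1.148

A dihybrid F₂ with independent assortment and complete dominance at both loci gives a 9:3:3:1 phenotypic ratio.
Expected counts for N = 1407 under a 9:3:3:1 ratio (total parts = 16):
  yellow round: 1407 × 9/16 = 791.4375
  yellow wrinkled: 1407 × 3/16 = 263.8125
  green round: 1407 × 3/16 = 263.8125
  green wrinkled: 1407 × 1/16 = 87.9375
χ² = Σ (O − E)² / E
  yellow round: (789 − 791.4375)² / 791.4375 = 0.0075
  yellow wrinkled: (252 − 263.8125)² / 263.8125 = 0.5289
  green round: (276 − 263.8125)² / 263.8125 = 0.5630
  green wrinkled: (90 − 87.9375)² / 87.9375 = 0.0484
χ² = 0.0075 + 0.5289 + 0.5630 + 0.0484 = 1.1478 ≈ 1.148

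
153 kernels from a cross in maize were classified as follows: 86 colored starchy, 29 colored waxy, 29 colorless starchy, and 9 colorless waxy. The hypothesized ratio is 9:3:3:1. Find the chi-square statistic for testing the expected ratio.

0.040

Expected counts for N = 153 under a 9:3:3:1 ratio (total parts = 16):
  colored starchy: 153 × 9/16 = 86.0625
  colored waxy: 153 × 3/16 = 28.6875
  colorless starchy: 153 × 3/16 = 28.6875
  colorless waxy: 153 × 1/16 = 9.5625
χ² = Σ (O − E)² / E
  colored starchy: (86 − 86.0625)² / 86.0625 = 0.0000
  colored waxy: (29 − 28.6875)² / 28.6875 = 0.0034
  colorless starchy: (29 − 28.6875)² / 28.6875 = 0.0034
  colorless waxy: (9 − 9.5625)² / 9.5625 = 0.0331
χ² = 0.0000 + 0.0034 + 0.0034 + 0.0331 = 0.0399 ≈ 0.040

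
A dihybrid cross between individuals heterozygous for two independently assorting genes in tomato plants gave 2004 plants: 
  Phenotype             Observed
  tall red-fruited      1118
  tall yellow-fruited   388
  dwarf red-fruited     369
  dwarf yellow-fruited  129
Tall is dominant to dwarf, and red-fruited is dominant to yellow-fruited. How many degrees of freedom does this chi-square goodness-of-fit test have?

A dihybrid F₂ with independent assortment and complete dominance at both loci gives a 9:3:3:1 phenotypic ratio.
A goodness-of-fit test with 4 phenotype classes has df = 4 − 1 = 3.

3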